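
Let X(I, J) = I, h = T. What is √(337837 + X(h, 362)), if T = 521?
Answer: √338358 ≈ 581.69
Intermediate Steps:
h = 521
√(337837 + X(h, 362)) = √(337837 + 521) = √338358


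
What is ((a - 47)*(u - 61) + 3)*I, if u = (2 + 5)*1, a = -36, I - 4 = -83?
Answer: -354315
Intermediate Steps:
I = -79 (I = 4 - 83 = -79)
u = 7 (u = 7*1 = 7)
((a - 47)*(u - 61) + 3)*I = ((-36 - 47)*(7 - 61) + 3)*(-79) = (-83*(-54) + 3)*(-79) = (4482 + 3)*(-79) = 4485*(-79) = -354315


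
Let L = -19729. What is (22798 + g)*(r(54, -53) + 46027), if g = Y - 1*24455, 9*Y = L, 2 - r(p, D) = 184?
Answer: -1588162490/9 ≈ -1.7646e+8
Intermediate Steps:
r(p, D) = -182 (r(p, D) = 2 - 1*184 = 2 - 184 = -182)
Y = -19729/9 (Y = (⅑)*(-19729) = -19729/9 ≈ -2192.1)
g = -239824/9 (g = -19729/9 - 1*24455 = -19729/9 - 24455 = -239824/9 ≈ -26647.)
(22798 + g)*(r(54, -53) + 46027) = (22798 - 239824/9)*(-182 + 46027) = -34642/9*45845 = -1588162490/9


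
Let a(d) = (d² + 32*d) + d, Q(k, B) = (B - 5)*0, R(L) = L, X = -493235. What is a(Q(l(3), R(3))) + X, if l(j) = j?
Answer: -493235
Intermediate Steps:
Q(k, B) = 0 (Q(k, B) = (-5 + B)*0 = 0)
a(d) = d² + 33*d
a(Q(l(3), R(3))) + X = 0*(33 + 0) - 493235 = 0*33 - 493235 = 0 - 493235 = -493235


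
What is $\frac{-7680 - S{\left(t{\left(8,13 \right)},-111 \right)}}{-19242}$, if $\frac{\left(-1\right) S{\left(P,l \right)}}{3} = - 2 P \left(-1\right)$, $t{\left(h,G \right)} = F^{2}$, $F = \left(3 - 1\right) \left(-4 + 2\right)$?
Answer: $\frac{1264}{3207} \approx 0.39414$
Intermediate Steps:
$F = -4$ ($F = 2 \left(-2\right) = -4$)
$t{\left(h,G \right)} = 16$ ($t{\left(h,G \right)} = \left(-4\right)^{2} = 16$)
$S{\left(P,l \right)} = - 6 P$ ($S{\left(P,l \right)} = - 3 - 2 P \left(-1\right) = - 3 \cdot 2 P = - 6 P$)
$\frac{-7680 - S{\left(t{\left(8,13 \right)},-111 \right)}}{-19242} = \frac{-7680 - \left(-6\right) 16}{-19242} = \left(-7680 - -96\right) \left(- \frac{1}{19242}\right) = \left(-7680 + 96\right) \left(- \frac{1}{19242}\right) = \left(-7584\right) \left(- \frac{1}{19242}\right) = \frac{1264}{3207}$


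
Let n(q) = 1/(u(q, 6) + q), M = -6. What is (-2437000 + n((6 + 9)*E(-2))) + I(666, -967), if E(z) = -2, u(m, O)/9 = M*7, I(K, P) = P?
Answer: -994690537/408 ≈ -2.4380e+6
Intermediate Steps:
u(m, O) = -378 (u(m, O) = 9*(-6*7) = 9*(-42) = -378)
n(q) = 1/(-378 + q)
(-2437000 + n((6 + 9)*E(-2))) + I(666, -967) = (-2437000 + 1/(-378 + (6 + 9)*(-2))) - 967 = (-2437000 + 1/(-378 + 15*(-2))) - 967 = (-2437000 + 1/(-378 - 30)) - 967 = (-2437000 + 1/(-408)) - 967 = (-2437000 - 1/408) - 967 = -994296001/408 - 967 = -994690537/408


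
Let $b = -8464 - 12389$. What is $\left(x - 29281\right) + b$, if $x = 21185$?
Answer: $-28949$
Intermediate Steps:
$b = -20853$ ($b = -8464 - 12389 = -20853$)
$\left(x - 29281\right) + b = \left(21185 - 29281\right) - 20853 = -8096 - 20853 = -28949$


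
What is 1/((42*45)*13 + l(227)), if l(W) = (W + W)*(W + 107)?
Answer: 1/176206 ≈ 5.6752e-6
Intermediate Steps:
l(W) = 2*W*(107 + W) (l(W) = (2*W)*(107 + W) = 2*W*(107 + W))
1/((42*45)*13 + l(227)) = 1/((42*45)*13 + 2*227*(107 + 227)) = 1/(1890*13 + 2*227*334) = 1/(24570 + 151636) = 1/176206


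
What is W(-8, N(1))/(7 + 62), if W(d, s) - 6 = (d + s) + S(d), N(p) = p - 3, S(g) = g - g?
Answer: -4/69 ≈ -0.057971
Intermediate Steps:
S(g) = 0
N(p) = -3 + p
W(d, s) = 6 + d + s (W(d, s) = 6 + ((d + s) + 0) = 6 + (d + s) = 6 + d + s)
W(-8, N(1))/(7 + 62) = (6 - 8 + (-3 + 1))/(7 + 62) = (6 - 8 - 2)/69 = -4*1/69 = -4/69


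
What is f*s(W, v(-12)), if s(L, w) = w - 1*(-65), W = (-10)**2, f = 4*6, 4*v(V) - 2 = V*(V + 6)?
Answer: 2004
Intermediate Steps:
v(V) = 1/2 + V*(6 + V)/4 (v(V) = 1/2 + (V*(V + 6))/4 = 1/2 + (V*(6 + V))/4 = 1/2 + V*(6 + V)/4)
f = 24
W = 100
s(L, w) = 65 + w (s(L, w) = w + 65 = 65 + w)
f*s(W, v(-12)) = 24*(65 + (1/2 + (1/4)*(-12)**2 + (3/2)*(-12))) = 24*(65 + (1/2 + (1/4)*144 - 18)) = 24*(65 + (1/2 + 36 - 18)) = 24*(65 + 37/2) = 24*(167/2) = 2004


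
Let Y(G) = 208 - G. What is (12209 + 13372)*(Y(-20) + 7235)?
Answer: 190911003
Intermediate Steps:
(12209 + 13372)*(Y(-20) + 7235) = (12209 + 13372)*((208 - 1*(-20)) + 7235) = 25581*((208 + 20) + 7235) = 25581*(228 + 7235) = 25581*7463 = 190911003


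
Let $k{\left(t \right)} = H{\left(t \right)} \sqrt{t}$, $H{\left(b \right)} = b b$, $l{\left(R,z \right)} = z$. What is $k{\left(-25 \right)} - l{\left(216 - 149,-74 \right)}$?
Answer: $74 + 3125 i \approx 74.0 + 3125.0 i$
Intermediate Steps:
$H{\left(b \right)} = b^{2}$
$k{\left(t \right)} = t^{\frac{5}{2}}$ ($k{\left(t \right)} = t^{2} \sqrt{t} = t^{\frac{5}{2}}$)
$k{\left(-25 \right)} - l{\left(216 - 149,-74 \right)} = \left(-25\right)^{\frac{5}{2}} - -74 = 3125 i + 74 = 74 + 3125 i$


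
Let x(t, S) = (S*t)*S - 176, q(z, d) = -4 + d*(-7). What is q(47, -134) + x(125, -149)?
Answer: 2775883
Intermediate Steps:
q(z, d) = -4 - 7*d
x(t, S) = -176 + t*S² (x(t, S) = t*S² - 176 = -176 + t*S²)
q(47, -134) + x(125, -149) = (-4 - 7*(-134)) + (-176 + 125*(-149)²) = (-4 + 938) + (-176 + 125*22201) = 934 + (-176 + 2775125) = 934 + 2774949 = 2775883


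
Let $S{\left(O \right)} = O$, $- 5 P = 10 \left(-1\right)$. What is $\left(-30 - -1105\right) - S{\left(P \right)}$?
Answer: $1073$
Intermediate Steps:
$P = 2$ ($P = - \frac{10 \left(-1\right)}{5} = \left(- \frac{1}{5}\right) \left(-10\right) = 2$)
$\left(-30 - -1105\right) - S{\left(P \right)} = \left(-30 - -1105\right) - 2 = \left(-30 + 1105\right) - 2 = 1075 - 2 = 1073$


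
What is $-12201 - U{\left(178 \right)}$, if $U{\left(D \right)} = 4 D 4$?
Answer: $-15049$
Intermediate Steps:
$U{\left(D \right)} = 16 D$
$-12201 - U{\left(178 \right)} = -12201 - 16 \cdot 178 = -12201 - 2848 = -15049$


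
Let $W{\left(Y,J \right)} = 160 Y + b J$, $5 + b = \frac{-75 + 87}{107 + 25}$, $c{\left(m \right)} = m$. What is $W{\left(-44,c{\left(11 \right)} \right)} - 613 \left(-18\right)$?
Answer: $3940$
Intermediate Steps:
$b = - \frac{54}{11}$ ($b = -5 + \frac{-75 + 87}{107 + 25} = -5 + \frac{12}{132} = -5 + 12 \cdot \frac{1}{132} = -5 + \frac{1}{11} = - \frac{54}{11} \approx -4.9091$)
$W{\left(Y,J \right)} = 160 Y - \frac{54 J}{11}$
$W{\left(-44,c{\left(11 \right)} \right)} - 613 \left(-18\right) = \left(160 \left(-44\right) - 54\right) - 613 \left(-18\right) = \left(-7040 - 54\right) - -11034 = -7094 + 11034 = 3940$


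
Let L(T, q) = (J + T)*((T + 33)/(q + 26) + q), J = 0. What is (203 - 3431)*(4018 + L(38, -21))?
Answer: -60679944/5 ≈ -1.2136e+7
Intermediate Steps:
L(T, q) = T*(q + (33 + T)/(26 + q)) (L(T, q) = (0 + T)*((T + 33)/(q + 26) + q) = T*((33 + T)/(26 + q) + q) = T*(q + (33 + T)/(26 + q)))
(203 - 3431)*(4018 + L(38, -21)) = (203 - 3431)*(4018 + 38*(33 + 38 + (-21)**2 + 26*(-21))/(26 - 21)) = -3228*(4018 + 38*(33 + 38 + 441 - 546)/5) = -3228*(4018 + 38*(1/5)*(-34)) = -3228*(4018 - 1292/5) = -3228*18798/5 = -60679944/5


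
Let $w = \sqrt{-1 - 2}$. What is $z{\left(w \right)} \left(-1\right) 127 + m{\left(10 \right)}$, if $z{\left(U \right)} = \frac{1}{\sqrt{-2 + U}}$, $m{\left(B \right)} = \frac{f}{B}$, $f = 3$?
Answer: $\frac{3}{10} - \frac{127}{\sqrt{-2 + i \sqrt{3}}} \approx -26.975 + 73.159 i$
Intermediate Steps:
$w = i \sqrt{3}$ ($w = \sqrt{-3} = i \sqrt{3} \approx 1.732 i$)
$m{\left(B \right)} = \frac{3}{B}$
$z{\left(U \right)} = \frac{1}{\sqrt{-2 + U}}$
$z{\left(w \right)} \left(-1\right) 127 + m{\left(10 \right)} = \frac{1}{\sqrt{-2 + i \sqrt{3}}} \left(-1\right) 127 + \frac{3}{10} = - \frac{1}{\sqrt{-2 + i \sqrt{3}}} \cdot 127 + 3 \cdot \frac{1}{10} = - \frac{127}{\sqrt{-2 + i \sqrt{3}}} + \frac{3}{10} = \frac{3}{10} - \frac{127}{\sqrt{-2 + i \sqrt{3}}}$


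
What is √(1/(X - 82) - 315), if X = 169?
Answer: 2*I*√596037/87 ≈ 17.748*I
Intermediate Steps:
√(1/(X - 82) - 315) = √(1/(169 - 82) - 315) = √(1/87 - 315) = √(-27404/87) = 2*I*√596037/87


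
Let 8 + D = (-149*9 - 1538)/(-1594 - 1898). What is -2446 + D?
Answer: -8566489/3492 ≈ -2453.2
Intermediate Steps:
D = -25057/3492 (D = -8 + (-149*9 - 1538)/(-1594 - 1898) = -8 + (-1341 - 1538)/(-3492) = -8 - 2879*(-1/3492) = -8 + 2879/3492 = -25057/3492 ≈ -7.1755)
-2446 + D = -2446 - 25057/3492 = -8566489/3492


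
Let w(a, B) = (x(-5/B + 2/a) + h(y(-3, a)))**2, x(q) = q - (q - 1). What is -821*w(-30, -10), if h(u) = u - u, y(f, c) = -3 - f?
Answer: -821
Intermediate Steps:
x(q) = 1 (x(q) = q - (-1 + q) = q + (1 - q) = 1)
h(u) = 0
w(a, B) = 1 (w(a, B) = (1 + 0)**2 = 1**2 = 1)
-821*w(-30, -10) = -821*1 = -821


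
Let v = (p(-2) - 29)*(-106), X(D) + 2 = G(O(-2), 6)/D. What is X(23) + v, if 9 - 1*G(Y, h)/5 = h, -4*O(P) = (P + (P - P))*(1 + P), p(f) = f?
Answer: 75547/23 ≈ 3284.7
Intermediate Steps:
O(P) = -P*(1 + P)/4 (O(P) = -(P + (P - P))*(1 + P)/4 = -(P + 0)*(1 + P)/4 = -P*(1 + P)/4)
G(Y, h) = 45 - 5*h
X(D) = -2 + 15/D (X(D) = -2 + (45 - 5*6)/D = -2 + (45 - 30)/D = -2 + 15/D)
v = 3286 (v = (-2 - 29)*(-106) = -31*(-106) = 3286)
X(23) + v = (-2 + 15/23) + 3286 = -31/23 + 3286 = 75547/23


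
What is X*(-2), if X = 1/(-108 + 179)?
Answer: -2/71 ≈ -0.028169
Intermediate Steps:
X = 1/71 ≈ 0.014085
X*(-2) = (1/71)*(-2) = -2/71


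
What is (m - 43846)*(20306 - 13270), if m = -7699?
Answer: -362670620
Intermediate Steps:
(m - 43846)*(20306 - 13270) = (-7699 - 43846)*(20306 - 13270) = -51545*7036 = -362670620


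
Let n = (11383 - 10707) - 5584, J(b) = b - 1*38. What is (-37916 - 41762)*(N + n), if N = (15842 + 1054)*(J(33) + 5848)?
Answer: -7865686268760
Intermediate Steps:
J(b) = -38 + b (J(b) = b - 38 = -38 + b)
n = -4908 (n = 676 - 5584 = -4908)
N = 98723328 (N = (15842 + 1054)*((-38 + 33) + 5848) = 16896*(-5 + 5848) = 16896*5843 = 98723328)
(-37916 - 41762)*(N + n) = (-37916 - 41762)*(98723328 - 4908) = -79678*98718420 = -7865686268760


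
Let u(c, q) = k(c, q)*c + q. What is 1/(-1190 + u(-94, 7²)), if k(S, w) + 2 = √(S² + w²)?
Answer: 953/98381923 - 94*√11237/98381923 ≈ -9.1597e-5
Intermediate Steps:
k(S, w) = -2 + √(S² + w²)
u(c, q) = q + c*(-2 + √(c² + q²)) (u(c, q) = (-2 + √(c² + q²))*c + q = c*(-2 + √(c² + q²)) + q = q + c*(-2 + √(c² + q²)))
1/(-1190 + u(-94, 7²)) = 1/(-1190 + (7² - 94*(-2 + √((-94)² + (7²)²)))) = 1/(-1190 + (49 - 94*(-2 + √(8836 + 49²)))) = 1/(-1190 + (49 - 94*(-2 + √(8836 + 2401)))) = 1/(-1190 + (49 - 94*(-2 + √11237))) = 1/(-1190 + (49 + (188 - 94*√11237))) = 1/(-1190 + (237 - 94*√11237)) = 1/(-953 - 94*√11237)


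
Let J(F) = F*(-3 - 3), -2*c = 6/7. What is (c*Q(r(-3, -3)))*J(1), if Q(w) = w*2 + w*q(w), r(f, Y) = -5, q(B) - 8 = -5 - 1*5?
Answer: 0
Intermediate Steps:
c = -3/7 ≈ -0.42857
J(F) = -6*F (J(F) = F*(-6) = -6*F)
q(B) = -2 (q(B) = 8 + (-5 - 1*5) = 8 + (-5 - 5) = 8 - 10 = -2)
Q(w) = 0 (Q(w) = w*2 + w*(-2) = 2*w - 2*w = 0)
(c*Q(r(-3, -3)))*J(1) = (-3/7*0)*(-6*1) = 0*(-6) = 0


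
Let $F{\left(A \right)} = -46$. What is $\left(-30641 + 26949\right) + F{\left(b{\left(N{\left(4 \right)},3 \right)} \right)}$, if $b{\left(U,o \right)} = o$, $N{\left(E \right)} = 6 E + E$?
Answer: $-3738$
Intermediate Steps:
$N{\left(E \right)} = 7 E$
$\left(-30641 + 26949\right) + F{\left(b{\left(N{\left(4 \right)},3 \right)} \right)} = \left(-30641 + 26949\right) - 46 = -3692 - 46 = -3738$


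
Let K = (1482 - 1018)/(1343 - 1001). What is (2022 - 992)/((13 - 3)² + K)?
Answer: 88065/8666 ≈ 10.162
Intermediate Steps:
K = 232/171 (K = 464/342 = 464*(1/342) = 232/171 ≈ 1.3567)
(2022 - 992)/((13 - 3)² + K) = (2022 - 992)/((13 - 3)² + 232/171) = 1030/(10² + 232/171) = 1030/(100 + 232/171) = 1030/(17332/171) = 1030*(171/17332) = 88065/8666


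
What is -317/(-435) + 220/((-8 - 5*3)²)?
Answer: 263393/230115 ≈ 1.1446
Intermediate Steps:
-317/(-435) + 220/((-8 - 5*3)²) = -317*(-1/435) + 220/((-8 - 15)²) = 317/435 + 220/((-23)²) = 317/435 + 220/529 = 263393/230115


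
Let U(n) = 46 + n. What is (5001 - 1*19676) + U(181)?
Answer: -14448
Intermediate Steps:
(5001 - 1*19676) + U(181) = (5001 - 1*19676) + (46 + 181) = (5001 - 19676) + 227 = -14675 + 227 = -14448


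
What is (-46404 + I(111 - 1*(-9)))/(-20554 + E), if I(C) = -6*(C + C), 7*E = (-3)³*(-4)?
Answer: 167454/71885 ≈ 2.3295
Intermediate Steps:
E = 108/7 (E = ((-3)³*(-4))/7 = (-27*(-4))/7 = (⅐)*108 = 108/7 ≈ 15.429)
I(C) = -12*C
(-46404 + I(111 - 1*(-9)))/(-20554 + E) = (-46404 - 12*(111 - 1*(-9)))/(-20554 + 108/7) = (-46404 - 12*(111 + 9))/(-143770/7) = (-46404 - 12*120)*(-7/143770) = (-46404 - 1440)*(-7/143770) = -47844*(-7/143770) = 167454/71885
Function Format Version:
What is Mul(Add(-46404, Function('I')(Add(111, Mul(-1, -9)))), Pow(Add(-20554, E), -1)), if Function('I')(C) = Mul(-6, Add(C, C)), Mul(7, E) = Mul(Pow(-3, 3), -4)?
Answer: Rational(167454, 71885) ≈ 2.3295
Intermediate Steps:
E = Rational(108, 7) (E = Mul(Rational(1, 7), Mul(Pow(-3, 3), -4)) = Mul(Rational(1, 7), Mul(-27, -4)) = Mul(Rational(1, 7), 108) = Rational(108, 7) ≈ 15.429)
Function('I')(C) = Mul(-12, C) (Function('I')(C) = Mul(-6, Mul(2, C)) = Mul(-12, C))
Mul(Add(-46404, Function('I')(Add(111, Mul(-1, -9)))), Pow(Add(-20554, E), -1)) = Mul(Add(-46404, Mul(-12, Add(111, Mul(-1, -9)))), Pow(Add(-20554, Rational(108, 7)), -1)) = Mul(Add(-46404, Mul(-12, Add(111, 9))), Pow(Rational(-143770, 7), -1)) = Mul(Add(-46404, Mul(-12, 120)), Rational(-7, 143770)) = Mul(Add(-46404, -1440), Rational(-7, 143770)) = Mul(-47844, Rational(-7, 143770)) = Rational(167454, 71885)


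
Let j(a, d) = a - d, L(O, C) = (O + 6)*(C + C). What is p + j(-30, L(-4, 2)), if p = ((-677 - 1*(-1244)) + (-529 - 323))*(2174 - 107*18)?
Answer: -70718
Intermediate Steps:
L(O, C) = 2*C*(6 + O) (L(O, C) = (6 + O)*(2*C) = 2*C*(6 + O))
p = -70680 (p = ((-677 + 1244) - 852)*(2174 - 1926) = (567 - 852)*248 = -285*248 = -70680)
p + j(-30, L(-4, 2)) = -70680 + (-30 - 2*2*(6 - 4)) = -70680 + (-30 - 2*2*2) = -70680 + (-30 - 1*8) = -70680 + (-30 - 8) = -70680 - 38 = -70718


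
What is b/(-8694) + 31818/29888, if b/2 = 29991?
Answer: -126343027/21653856 ≈ -5.8347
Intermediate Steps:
b = 59982 (b = 2*29991 = 59982)
b/(-8694) + 31818/29888 = 59982/(-8694) + 31818/29888 = 59982*(-1/8694) + 31818*(1/29888) = -9997/1449 + 15909/14944 = -126343027/21653856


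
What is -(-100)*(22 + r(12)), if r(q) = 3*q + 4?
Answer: 6200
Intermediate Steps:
r(q) = 4 + 3*q
-(-100)*(22 + r(12)) = -(-100)*(22 + (4 + 3*12)) = -(-100)*(22 + (4 + 36)) = -(-100)*(22 + 40) = -(-100)*62 = -1*(-6200) = 6200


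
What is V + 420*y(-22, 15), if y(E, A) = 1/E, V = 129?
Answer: 1209/11 ≈ 109.91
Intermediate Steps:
V + 420*y(-22, 15) = 129 + 420/(-22) = 129 + 420*(-1/22) = 129 - 210/11 = 1209/11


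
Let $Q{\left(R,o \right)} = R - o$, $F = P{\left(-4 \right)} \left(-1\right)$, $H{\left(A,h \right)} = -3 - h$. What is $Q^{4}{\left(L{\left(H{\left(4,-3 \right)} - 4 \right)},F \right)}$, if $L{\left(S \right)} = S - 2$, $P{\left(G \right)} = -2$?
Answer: $4096$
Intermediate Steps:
$F = 2$ ($F = \left(-2\right) \left(-1\right) = 2$)
$L{\left(S \right)} = -2 + S$ ($L{\left(S \right)} = S - 2 = -2 + S$)
$Q^{4}{\left(L{\left(H{\left(4,-3 \right)} - 4 \right)},F \right)} = \left(\left(-2 - 4\right) - 2\right)^{4} = \left(-6 - 2\right)^{4} = \left(-8\right)^{4} = 4096$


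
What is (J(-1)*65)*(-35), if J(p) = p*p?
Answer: -2275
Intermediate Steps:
J(p) = p**2
(J(-1)*65)*(-35) = ((-1)**2*65)*(-35) = (1*65)*(-35) = 65*(-35) = -2275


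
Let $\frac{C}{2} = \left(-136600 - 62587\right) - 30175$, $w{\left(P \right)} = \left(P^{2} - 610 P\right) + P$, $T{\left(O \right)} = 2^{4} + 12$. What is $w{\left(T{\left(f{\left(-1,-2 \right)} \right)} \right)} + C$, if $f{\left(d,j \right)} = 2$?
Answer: $-474992$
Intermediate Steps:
$T{\left(O \right)} = 28$ ($T{\left(O \right)} = 16 + 12 = 28$)
$w{\left(P \right)} = P^{2} - 609 P$
$C = -458724$ ($C = 2 \left(\left(-136600 - 62587\right) - 30175\right) = 2 \left(-199187 - 30175\right) = 2 \left(-229362\right) = -458724$)
$w{\left(T{\left(f{\left(-1,-2 \right)} \right)} \right)} + C = 28 \left(-609 + 28\right) - 458724 = 28 \left(-581\right) - 458724 = -16268 - 458724 = -474992$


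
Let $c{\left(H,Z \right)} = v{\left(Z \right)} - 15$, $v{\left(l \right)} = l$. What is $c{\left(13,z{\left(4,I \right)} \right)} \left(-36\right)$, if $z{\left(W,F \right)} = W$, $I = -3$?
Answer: $396$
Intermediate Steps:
$c{\left(H,Z \right)} = -15 + Z$ ($c{\left(H,Z \right)} = Z - 15 = -15 + Z$)
$c{\left(13,z{\left(4,I \right)} \right)} \left(-36\right) = \left(-15 + 4\right) \left(-36\right) = \left(-11\right) \left(-36\right) = 396$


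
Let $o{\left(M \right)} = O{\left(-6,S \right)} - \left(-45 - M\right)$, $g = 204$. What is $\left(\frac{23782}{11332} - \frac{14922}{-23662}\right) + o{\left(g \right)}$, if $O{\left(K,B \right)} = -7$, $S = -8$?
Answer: $\frac{16405292379}{67034446} \approx 244.73$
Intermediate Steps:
$o{\left(M \right)} = 38 + M$ ($o{\left(M \right)} = -7 - \left(-45 - M\right) = -7 + \left(45 + M\right) = 38 + M$)
$\left(\frac{23782}{11332} - \frac{14922}{-23662}\right) + o{\left(g \right)} = \left(\frac{23782}{11332} - \frac{14922}{-23662}\right) + \left(38 + 204\right) = \left(23782 \cdot \frac{1}{11332} - - \frac{7461}{11831}\right) + 242 = \left(\frac{11891}{5666} + \frac{7461}{11831}\right) + 242 = \frac{182956447}{67034446} + 242 = \frac{16405292379}{67034446}$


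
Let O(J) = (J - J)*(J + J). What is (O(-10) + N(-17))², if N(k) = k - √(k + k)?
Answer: (17 + I*√34)² ≈ 255.0 + 198.25*I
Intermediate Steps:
N(k) = k - √2*√k (N(k) = k - √(2*k) = k - √2*√k)
O(J) = 0 (O(J) = 0*(2*J) = 0)
(O(-10) + N(-17))² = (0 + (-17 - √2*√(-17)))² = (0 + (-17 - √2*I*√17))² = (0 + (-17 - I*√34))² = (-17 - I*√34)²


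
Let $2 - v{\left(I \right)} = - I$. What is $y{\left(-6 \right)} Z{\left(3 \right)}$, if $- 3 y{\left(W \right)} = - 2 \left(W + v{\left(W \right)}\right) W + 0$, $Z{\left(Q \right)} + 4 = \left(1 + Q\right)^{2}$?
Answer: $480$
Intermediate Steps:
$v{\left(I \right)} = 2 + I$ ($v{\left(I \right)} = 2 - - I = 2 + I$)
$Z{\left(Q \right)} = -4 + \left(1 + Q\right)^{2}$
$y{\left(W \right)} = - \frac{W \left(-4 - 4 W\right)}{3}$ ($y{\left(W \right)} = - \frac{- 2 \left(W + \left(2 + W\right)\right) W + 0}{3} = - \frac{- 2 \left(2 + 2 W\right) W + 0}{3} = - \frac{\left(-4 - 4 W\right) W + 0}{3} = - \frac{W \left(-4 - 4 W\right) + 0}{3} = - \frac{W \left(-4 - 4 W\right)}{3}$)
$y{\left(-6 \right)} Z{\left(3 \right)} = \frac{4}{3} \left(-6\right) \left(1 - 6\right) \left(-4 + \left(1 + 3\right)^{2}\right) = \frac{4}{3} \left(-6\right) \left(-5\right) \left(-4 + 4^{2}\right) = 40 \left(-4 + 16\right) = 40 \cdot 12 = 480$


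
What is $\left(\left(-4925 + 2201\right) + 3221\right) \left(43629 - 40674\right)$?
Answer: $1468635$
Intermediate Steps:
$\left(\left(-4925 + 2201\right) + 3221\right) \left(43629 - 40674\right) = \left(-2724 + 3221\right) 2955 = 497 \cdot 2955 = 1468635$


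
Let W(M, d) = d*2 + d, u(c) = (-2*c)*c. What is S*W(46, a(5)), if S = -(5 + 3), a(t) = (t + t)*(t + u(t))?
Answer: 10800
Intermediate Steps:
u(c) = -2*c²
a(t) = 2*t*(t - 2*t²) (a(t) = (t + t)*(t - 2*t²) = (2*t)*(t - 2*t²) = 2*t*(t - 2*t²))
W(M, d) = 3*d (W(M, d) = 2*d + d = 3*d)
S = -8 (S = -1*8 = -8)
S*W(46, a(5)) = -24*5²*(2 - 4*5) = -24*25*(2 - 20) = -24*25*(-18) = -24*(-450) = -8*(-1350) = 10800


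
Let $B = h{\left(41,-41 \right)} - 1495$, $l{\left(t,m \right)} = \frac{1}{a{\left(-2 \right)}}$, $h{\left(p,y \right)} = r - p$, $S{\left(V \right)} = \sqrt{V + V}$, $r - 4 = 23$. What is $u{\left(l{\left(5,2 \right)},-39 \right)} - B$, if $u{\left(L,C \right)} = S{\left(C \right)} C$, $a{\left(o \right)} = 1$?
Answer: $1509 - 39 i \sqrt{78} \approx 1509.0 - 344.44 i$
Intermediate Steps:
$r = 27$ ($r = 4 + 23 = 27$)
$S{\left(V \right)} = \sqrt{2} \sqrt{V}$ ($S{\left(V \right)} = \sqrt{2 V} = \sqrt{2} \sqrt{V}$)
$h{\left(p,y \right)} = 27 - p$
$l{\left(t,m \right)} = 1$ ($l{\left(t,m \right)} = 1^{-1} = 1$)
$u{\left(L,C \right)} = \sqrt{2} C^{\frac{3}{2}}$ ($u{\left(L,C \right)} = \sqrt{2} \sqrt{C} C = \sqrt{2} C^{\frac{3}{2}}$)
$B = -1509$ ($B = \left(27 - 41\right) - 1495 = -14 - 1495 = -1509$)
$u{\left(l{\left(5,2 \right)},-39 \right)} - B = \sqrt{2} \left(-39\right)^{\frac{3}{2}} - -1509 = \sqrt{2} \left(- 39 i \sqrt{39}\right) + 1509 = - 39 i \sqrt{78} + 1509 = 1509 - 39 i \sqrt{78}$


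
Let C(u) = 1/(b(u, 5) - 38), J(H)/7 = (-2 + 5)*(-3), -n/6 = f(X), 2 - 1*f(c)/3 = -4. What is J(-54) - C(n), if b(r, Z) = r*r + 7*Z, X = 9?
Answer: -734644/11661 ≈ -63.000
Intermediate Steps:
f(c) = 18 (f(c) = 6 - 3*(-4) = 6 + 12 = 18)
n = -108 (n = -6*18 = -108)
J(H) = -63 (J(H) = 7*((-2 + 5)*(-3)) = 7*(3*(-3)) = 7*(-9) = -63)
b(r, Z) = r² + 7*Z
C(u) = 1/(-3 + u²) (C(u) = 1/((u² + 7*5) - 38) = 1/((u² + 35) - 38) = 1/((35 + u²) - 38) = 1/(-3 + u²))
J(-54) - C(n) = -63 - 1/(-3 + (-108)²) = -63 - 1/(-3 + 11664) = -63 - 1/11661 = -734644/11661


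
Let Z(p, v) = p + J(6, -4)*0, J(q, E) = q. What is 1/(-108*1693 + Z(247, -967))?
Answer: -1/182597 ≈ -5.4765e-6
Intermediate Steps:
Z(p, v) = p (Z(p, v) = p + 6*0 = p + 0 = p)
1/(-108*1693 + Z(247, -967)) = 1/(-108*1693 + 247) = 1/(-182844 + 247) = 1/(-182597) = -1/182597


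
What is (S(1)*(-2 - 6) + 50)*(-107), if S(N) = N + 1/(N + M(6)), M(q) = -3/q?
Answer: -2782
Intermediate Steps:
S(N) = N + 1/(-½ + N) (S(N) = N + 1/(N - 3/6) = N + 1/(N - 3*⅙) = N + 1/(N - ½) = N + 1/(-½ + N))
(S(1)*(-2 - 6) + 50)*(-107) = (((2 - 1*1 + 2*1²)/(-1 + 2*1))*(-2 - 6) + 50)*(-107) = (((2 - 1 + 2*1)/(-1 + 2))*(-8) + 50)*(-107) = (((2 - 1 + 2)/1)*(-8) + 50)*(-107) = ((1*3)*(-8) + 50)*(-107) = (3*(-8) + 50)*(-107) = (-24 + 50)*(-107) = 26*(-107) = -2782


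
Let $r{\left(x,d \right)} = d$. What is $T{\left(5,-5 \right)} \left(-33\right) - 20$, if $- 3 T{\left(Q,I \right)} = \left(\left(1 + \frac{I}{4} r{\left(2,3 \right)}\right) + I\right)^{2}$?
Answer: $\frac{10251}{16} \approx 640.69$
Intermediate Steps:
$T{\left(Q,I \right)} = - \frac{\left(1 + \frac{7 I}{4}\right)^{2}}{3}$ ($T{\left(Q,I \right)} = - \frac{\left(\left(1 + \frac{I}{4} \cdot 3\right) + I\right)^{2}}{3} = - \frac{\left(\left(1 + \frac{3 I}{4}\right) + I\right)^{2}}{3} = - \frac{\left(1 + \frac{7 I}{4}\right)^{2}}{3}$)
$T{\left(5,-5 \right)} \left(-33\right) - 20 = - \frac{\left(4 + 7 \left(-5\right)\right)^{2}}{48} \left(-33\right) - 20 = - \frac{\left(4 - 35\right)^{2}}{48} \left(-33\right) - 20 = - \frac{\left(-31\right)^{2}}{48} \left(-33\right) - 20 = \left(- \frac{1}{48}\right) 961 \left(-33\right) - 20 = \left(- \frac{961}{48}\right) \left(-33\right) - 20 = \frac{10571}{16} - 20 = \frac{10251}{16}$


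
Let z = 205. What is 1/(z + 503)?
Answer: 1/708 ≈ 0.0014124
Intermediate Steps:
1/(z + 503) = 1/(205 + 503) = 1/708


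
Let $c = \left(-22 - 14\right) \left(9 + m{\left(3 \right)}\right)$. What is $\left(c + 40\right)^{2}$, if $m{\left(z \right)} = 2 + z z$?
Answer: $462400$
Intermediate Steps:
$m{\left(z \right)} = 2 + z^{2}$
$c = -720$ ($c = \left(-22 - 14\right) \left(9 + \left(2 + 3^{2}\right)\right) = - 36 \left(9 + \left(2 + 9\right)\right) = - 36 \left(9 + 11\right) = \left(-36\right) 20 = -720$)
$\left(c + 40\right)^{2} = \left(-720 + 40\right)^{2} = \left(-680\right)^{2} = 462400$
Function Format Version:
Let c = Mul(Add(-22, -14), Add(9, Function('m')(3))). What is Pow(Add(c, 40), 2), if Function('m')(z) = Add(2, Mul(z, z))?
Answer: 462400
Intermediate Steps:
Function('m')(z) = Add(2, Pow(z, 2))
c = -720 (c = Mul(Add(-22, -14), Add(9, Add(2, Pow(3, 2)))) = Mul(-36, Add(9, Add(2, 9))) = Mul(-36, Add(9, 11)) = Mul(-36, 20) = -720)
Pow(Add(c, 40), 2) = Pow(Add(-720, 40), 2) = Pow(-680, 2) = 462400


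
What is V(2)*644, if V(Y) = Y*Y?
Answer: 2576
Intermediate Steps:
V(Y) = Y²
V(2)*644 = 2²*644 = 4*644 = 2576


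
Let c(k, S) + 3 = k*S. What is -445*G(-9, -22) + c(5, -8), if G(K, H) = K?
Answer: 3962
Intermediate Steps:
c(k, S) = -3 + S*k (c(k, S) = -3 + k*S = -3 + S*k)
-445*G(-9, -22) + c(5, -8) = -445*(-9) + (-3 - 8*5) = 4005 + (-3 - 40) = 4005 - 43 = 3962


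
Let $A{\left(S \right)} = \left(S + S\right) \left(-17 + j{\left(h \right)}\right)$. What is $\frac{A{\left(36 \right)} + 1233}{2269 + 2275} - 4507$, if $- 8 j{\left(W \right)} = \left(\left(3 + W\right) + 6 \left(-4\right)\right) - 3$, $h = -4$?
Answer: $- \frac{20479547}{4544} \approx -4506.9$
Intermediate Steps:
$j{\left(W \right)} = 3 - \frac{W}{8}$ ($j{\left(W \right)} = - \frac{\left(\left(3 + W\right) + 6 \left(-4\right)\right) - 3}{8} = - \frac{\left(\left(3 + W\right) - 24\right) - 3}{8} = - \frac{\left(-21 + W\right) - 3}{8} = - \frac{-24 + W}{8} = 3 - \frac{W}{8}$)
$A{\left(S \right)} = - 27 S$ ($A{\left(S \right)} = \left(S + S\right) \left(-17 + \left(3 - - \frac{1}{2}\right)\right) = 2 S \left(-17 + \left(3 + \frac{1}{2}\right)\right) = 2 S \left(-17 + \frac{7}{2}\right) = 2 S \left(- \frac{27}{2}\right) = - 27 S$)
$\frac{A{\left(36 \right)} + 1233}{2269 + 2275} - 4507 = \frac{\left(-27\right) 36 + 1233}{2269 + 2275} - 4507 = \frac{-972 + 1233}{4544} - 4507 = 261 \cdot \frac{1}{4544} - 4507 = \frac{261}{4544} - 4507 = - \frac{20479547}{4544}$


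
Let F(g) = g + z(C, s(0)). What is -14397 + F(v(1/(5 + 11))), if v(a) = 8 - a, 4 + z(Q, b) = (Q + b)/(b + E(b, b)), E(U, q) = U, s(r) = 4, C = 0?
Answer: -230281/16 ≈ -14393.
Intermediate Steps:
z(Q, b) = -4 + (Q + b)/(2*b) (z(Q, b) = -4 + (Q + b)/(b + b) = -4 + (Q + b)/((2*b)) = -4 + (Q + b)*(1/(2*b)) = -4 + (Q + b)/(2*b))
F(g) = -7/2 + g (F(g) = g + (½)*(0 - 7*4)/4 = g + (½)*(¼)*(0 - 28) = g + (½)*(¼)*(-28) = g - 7/2 = -7/2 + g)
-14397 + F(v(1/(5 + 11))) = -14397 + (-7/2 + (8 - 1/(5 + 11))) = -14397 + (-7/2 + (8 - 1/16)) = -14397 + (-7/2 + 127/16) = -14397 + 71/16 = -230281/16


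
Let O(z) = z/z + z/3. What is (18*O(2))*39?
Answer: 1170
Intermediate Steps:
O(z) = 1 + z/3 (O(z) = 1 + z*(1/3) = 1 + z/3)
(18*O(2))*39 = (18*(1 + (1/3)*2))*39 = (18*(1 + 2/3))*39 = (18*(5/3))*39 = 30*39 = 1170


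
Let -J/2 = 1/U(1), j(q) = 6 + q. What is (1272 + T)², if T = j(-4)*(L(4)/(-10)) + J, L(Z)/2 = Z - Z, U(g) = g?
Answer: 1612900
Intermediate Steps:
L(Z) = 0 (L(Z) = 2*(Z - Z) = 2*0 = 0)
J = -2 (J = -2/1 = -2*1 = -2)
T = -2 (T = (6 - 4)*(0/(-10)) - 2 = 2*(0*(-⅒)) - 2 = 2*0 - 2 = 0 - 2 = -2)
(1272 + T)² = (1272 - 2)² = 1270² = 1612900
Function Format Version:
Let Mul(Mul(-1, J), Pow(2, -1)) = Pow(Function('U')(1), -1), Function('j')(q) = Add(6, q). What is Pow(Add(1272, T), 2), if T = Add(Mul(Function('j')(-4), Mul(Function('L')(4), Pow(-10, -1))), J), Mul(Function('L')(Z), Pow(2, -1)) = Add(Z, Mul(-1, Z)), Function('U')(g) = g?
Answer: 1612900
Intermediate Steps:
Function('L')(Z) = 0 (Function('L')(Z) = Mul(2, Add(Z, Mul(-1, Z))) = Mul(2, 0) = 0)
J = -2 (J = Mul(-2, Pow(1, -1)) = Mul(-2, 1) = -2)
T = -2 (T = Add(Mul(Add(6, -4), Mul(0, Pow(-10, -1))), -2) = Add(Mul(2, Mul(0, Rational(-1, 10))), -2) = Add(Mul(2, 0), -2) = Add(0, -2) = -2)
Pow(Add(1272, T), 2) = Pow(Add(1272, -2), 2) = Pow(1270, 2) = 1612900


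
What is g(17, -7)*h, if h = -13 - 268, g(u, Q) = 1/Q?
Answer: 281/7 ≈ 40.143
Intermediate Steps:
h = -281
g(17, -7)*h = -281/(-7) = -⅐*(-281) = 281/7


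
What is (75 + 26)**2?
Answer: 10201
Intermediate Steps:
(75 + 26)**2 = 101**2 = 10201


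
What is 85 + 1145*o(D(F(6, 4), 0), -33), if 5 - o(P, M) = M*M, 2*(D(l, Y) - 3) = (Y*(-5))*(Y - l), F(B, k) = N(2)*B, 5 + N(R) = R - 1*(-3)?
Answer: -1241095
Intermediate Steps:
N(R) = -2 + R (N(R) = -5 + (R - 1*(-3)) = -5 + (R + 3) = -5 + (3 + R) = -2 + R)
F(B, k) = 0 (F(B, k) = (-2 + 2)*B = 0*B = 0)
D(l, Y) = 3 - 5*Y*(Y - l)/2 (D(l, Y) = 3 + ((Y*(-5))*(Y - l))/2 = 3 + ((-5*Y)*(Y - l))/2 = 3 + (-5*Y*(Y - l))/2 = 3 - 5*Y*(Y - l)/2)
o(P, M) = 5 - M² (o(P, M) = 5 - M*M = 5 - M²)
85 + 1145*o(D(F(6, 4), 0), -33) = 85 + 1145*(5 - 1*(-33)²) = 85 + 1145*(5 - 1*1089) = 85 + 1145*(5 - 1089) = 85 + 1145*(-1084) = 85 - 1241180 = -1241095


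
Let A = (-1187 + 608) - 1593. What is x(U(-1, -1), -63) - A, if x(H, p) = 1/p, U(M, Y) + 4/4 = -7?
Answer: 136835/63 ≈ 2172.0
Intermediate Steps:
U(M, Y) = -8 (U(M, Y) = -1 - 7 = -8)
A = -2172 (A = -579 - 1593 = -2172)
x(U(-1, -1), -63) - A = 1/(-63) - 1*(-2172) = -1/63 + 2172 = 136835/63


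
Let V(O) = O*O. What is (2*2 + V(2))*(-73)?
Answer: -584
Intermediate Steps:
V(O) = O**2
(2*2 + V(2))*(-73) = (2*2 + 2**2)*(-73) = (4 + 4)*(-73) = 8*(-73) = -584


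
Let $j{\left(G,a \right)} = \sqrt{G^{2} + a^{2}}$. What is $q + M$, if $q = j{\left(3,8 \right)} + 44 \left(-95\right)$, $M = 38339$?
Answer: $34159 + \sqrt{73} \approx 34168.0$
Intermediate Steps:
$q = -4180 + \sqrt{73}$ ($q = \sqrt{3^{2} + 8^{2}} + 44 \left(-95\right) = \sqrt{9 + 64} - 4180 = \sqrt{73} - 4180 = -4180 + \sqrt{73} \approx -4171.5$)
$q + M = \left(-4180 + \sqrt{73}\right) + 38339 = 34159 + \sqrt{73}$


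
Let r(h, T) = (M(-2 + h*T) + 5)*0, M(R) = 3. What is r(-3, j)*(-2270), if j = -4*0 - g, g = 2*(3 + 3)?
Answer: 0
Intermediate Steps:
g = 12 (g = 2*6 = 12)
j = -12 (j = -4*0 - 1*12 = 0 - 12 = -12)
r(h, T) = 0 (r(h, T) = (3 + 5)*0 = 8*0 = 0)
r(-3, j)*(-2270) = 0*(-2270) = 0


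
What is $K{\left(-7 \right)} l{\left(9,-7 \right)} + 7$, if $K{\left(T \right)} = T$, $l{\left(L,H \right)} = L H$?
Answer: $448$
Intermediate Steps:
$l{\left(L,H \right)} = H L$
$K{\left(-7 \right)} l{\left(9,-7 \right)} + 7 = - 7 \left(\left(-7\right) 9\right) + 7 = \left(-7\right) \left(-63\right) + 7 = 441 + 7 = 448$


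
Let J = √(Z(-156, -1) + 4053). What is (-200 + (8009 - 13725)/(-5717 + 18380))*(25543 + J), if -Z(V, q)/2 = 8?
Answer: -9262315084/1809 - 2538316*√4037/12663 ≈ -5.1329e+6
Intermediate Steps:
Z(V, q) = -16 (Z(V, q) = -2*8 = -16)
J = √4037 (J = √(-16 + 4053) = √4037 ≈ 63.537)
(-200 + (8009 - 13725)/(-5717 + 18380))*(25543 + J) = (-200 + (8009 - 13725)/(-5717 + 18380))*(25543 + √4037) = (-200 - 5716/12663)*(25543 + √4037) = -2538316*(25543 + √4037)/12663 = -9262315084/1809 - 2538316*√4037/12663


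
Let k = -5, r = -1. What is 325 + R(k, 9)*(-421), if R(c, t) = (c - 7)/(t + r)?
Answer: 1913/2 ≈ 956.50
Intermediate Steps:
R(c, t) = (-7 + c)/(-1 + t) (R(c, t) = (c - 7)/(t - 1) = (-7 + c)/(-1 + t))
325 + R(k, 9)*(-421) = 325 + ((-7 - 5)/(-1 + 9))*(-421) = 325 + (-12/8)*(-421) = 325 + ((⅛)*(-12))*(-421) = 325 - 3/2*(-421) = 325 + 1263/2 = 1913/2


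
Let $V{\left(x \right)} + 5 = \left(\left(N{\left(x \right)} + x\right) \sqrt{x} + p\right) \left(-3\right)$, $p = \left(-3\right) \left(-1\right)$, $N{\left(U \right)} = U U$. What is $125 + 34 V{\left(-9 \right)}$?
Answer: $-351 - 22032 i \approx -351.0 - 22032.0 i$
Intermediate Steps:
$N{\left(U \right)} = U^{2}$
$p = 3$
$V{\left(x \right)} = -14 - 3 \sqrt{x} \left(x + x^{2}\right)$ ($V{\left(x \right)} = -5 + \left(\left(x^{2} + x\right) \sqrt{x} + 3\right) \left(-3\right) = -5 + \left(\left(x + x^{2}\right) \sqrt{x} + 3\right) \left(-3\right) = -5 + \left(\sqrt{x} \left(x + x^{2}\right) + 3\right) \left(-3\right) = -5 + \left(3 + \sqrt{x} \left(x + x^{2}\right)\right) \left(-3\right) = -5 - \left(9 + 3 \sqrt{x} \left(x + x^{2}\right)\right) = -14 - 3 \sqrt{x} \left(x + x^{2}\right)$)
$125 + 34 V{\left(-9 \right)} = 125 + 34 \left(-14 - 3 \left(-9\right)^{\frac{3}{2}} - 3 \left(-9\right)^{\frac{5}{2}}\right) = 125 + 34 \left(-14 - 3 \left(- 27 i\right) - 3 \cdot 243 i\right) = 125 + 34 \left(-14 + 81 i - 729 i\right) = 125 + 34 \left(-14 - 648 i\right) = 125 - \left(476 + 22032 i\right) = -351 - 22032 i$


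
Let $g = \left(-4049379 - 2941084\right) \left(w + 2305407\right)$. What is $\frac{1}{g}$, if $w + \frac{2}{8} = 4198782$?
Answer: $- \frac{4}{181869163207565} \approx -2.1994 \cdot 10^{-14}$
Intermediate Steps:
$w = \frac{16795127}{4}$ ($w = - \frac{1}{4} + 4198782 = \frac{16795127}{4} \approx 4.1988 \cdot 10^{6}$)
$g = - \frac{181869163207565}{4}$ ($g = \left(-4049379 - 2941084\right) \left(\frac{16795127}{4} + 2305407\right) = \left(-6990463\right) \frac{26016755}{4} = - \frac{181869163207565}{4} \approx -4.5467 \cdot 10^{13}$)
$\frac{1}{g} = \frac{1}{- \frac{181869163207565}{4}} = - \frac{4}{181869163207565}$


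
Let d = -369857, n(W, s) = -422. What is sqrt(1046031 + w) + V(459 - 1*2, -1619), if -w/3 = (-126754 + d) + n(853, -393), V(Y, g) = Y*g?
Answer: -739883 + sqrt(2537130) ≈ -7.3829e+5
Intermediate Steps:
w = 1491099 (w = -3*((-126754 - 369857) - 422) = -3*(-496611 - 422) = -3*(-497033) = 1491099)
sqrt(1046031 + w) + V(459 - 1*2, -1619) = sqrt(1046031 + 1491099) + (459 - 1*2)*(-1619) = sqrt(2537130) + (459 - 2)*(-1619) = sqrt(2537130) + 457*(-1619) = sqrt(2537130) - 739883 = -739883 + sqrt(2537130)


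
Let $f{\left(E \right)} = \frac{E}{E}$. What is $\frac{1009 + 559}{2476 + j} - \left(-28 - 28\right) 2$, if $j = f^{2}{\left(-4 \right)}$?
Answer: $\frac{278992}{2477} \approx 112.63$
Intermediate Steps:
$f{\left(E \right)} = 1$
$j = 1$ ($j = 1^{2} = 1$)
$\frac{1009 + 559}{2476 + j} - \left(-28 - 28\right) 2 = \frac{1009 + 559}{2476 + 1} - \left(-28 - 28\right) 2 = \frac{1568}{2477} - \left(-56\right) 2 = 1568 \cdot \frac{1}{2477} - -112 = \frac{1568}{2477} + 112 = \frac{278992}{2477}$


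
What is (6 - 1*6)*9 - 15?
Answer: -15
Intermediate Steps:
(6 - 1*6)*9 - 15 = (6 - 6)*9 - 15 = 0*9 - 15 = 0 - 15 = -15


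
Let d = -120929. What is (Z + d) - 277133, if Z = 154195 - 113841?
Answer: -357708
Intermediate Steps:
Z = 40354
(Z + d) - 277133 = (40354 - 120929) - 277133 = -80575 - 277133 = -357708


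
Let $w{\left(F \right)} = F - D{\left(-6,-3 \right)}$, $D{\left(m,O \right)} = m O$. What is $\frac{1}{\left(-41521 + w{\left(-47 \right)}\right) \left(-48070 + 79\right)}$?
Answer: $\frac{1}{1995753726} \approx 5.0106 \cdot 10^{-10}$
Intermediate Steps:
$D{\left(m,O \right)} = O m$
$w{\left(F \right)} = -18 + F$ ($w{\left(F \right)} = F - \left(-3\right) \left(-6\right) = F - 18 = -18 + F$)
$\frac{1}{\left(-41521 + w{\left(-47 \right)}\right) \left(-48070 + 79\right)} = \frac{1}{\left(-41521 - 65\right) \left(-48070 + 79\right)} = \frac{1}{\left(-41521 - 65\right) \left(-47991\right)} = \frac{1}{\left(-41586\right) \left(-47991\right)} = \frac{1}{1995753726}$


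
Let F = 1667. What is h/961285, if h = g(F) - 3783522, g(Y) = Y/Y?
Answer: -3783521/961285 ≈ -3.9359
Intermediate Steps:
g(Y) = 1
h = -3783521 (h = 1 - 3783522 = -3783521)
h/961285 = -3783521/961285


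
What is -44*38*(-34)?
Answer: 56848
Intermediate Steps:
-44*38*(-34) = -1672*(-34) = 56848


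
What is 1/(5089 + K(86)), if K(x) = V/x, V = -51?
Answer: 86/437603 ≈ 0.00019653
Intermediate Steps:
K(x) = -51/x
1/(5089 + K(86)) = 1/(5089 - 51/86) = 1/(437603/86) = 86/437603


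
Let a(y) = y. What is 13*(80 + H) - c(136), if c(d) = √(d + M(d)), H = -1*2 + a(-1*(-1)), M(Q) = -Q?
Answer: 1027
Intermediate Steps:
H = -1 (H = -1*2 - 1*(-1) = -2 + 1 = -1)
c(d) = 0 (c(d) = √(d - d) = √0 = 0)
13*(80 + H) - c(136) = 13*(80 - 1) - 1*0 = 13*79 + 0 = 1027 + 0 = 1027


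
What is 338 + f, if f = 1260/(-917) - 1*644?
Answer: -40266/131 ≈ -307.37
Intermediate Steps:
f = -84544/131 (f = 1260*(-1/917) - 644 = -180/131 - 644 = -84544/131 ≈ -645.37)
338 + f = 338 - 84544/131 = -40266/131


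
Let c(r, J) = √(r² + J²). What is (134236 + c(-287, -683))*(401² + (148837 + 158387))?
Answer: 62825803900 + 468025*√548858 ≈ 6.3173e+10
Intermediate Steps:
c(r, J) = √(J² + r²)
(134236 + c(-287, -683))*(401² + (148837 + 158387)) = (134236 + √((-683)² + (-287)²))*(401² + (148837 + 158387)) = (134236 + √(466489 + 82369))*(160801 + 307224) = (134236 + √548858)*468025 = 62825803900 + 468025*√548858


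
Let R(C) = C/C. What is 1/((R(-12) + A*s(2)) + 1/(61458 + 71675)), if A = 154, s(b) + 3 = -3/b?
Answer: -133133/92128035 ≈ -0.0014451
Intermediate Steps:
s(b) = -3 - 3/b
R(C) = 1
1/((R(-12) + A*s(2)) + 1/(61458 + 71675)) = 1/((1 + 154*(-3 - 3/2)) + 1/(61458 + 71675)) = 1/((1 + 154*(-3 - 3*½)) + 1/133133) = 1/((1 + 154*(-3 - 3/2)) + 1/133133) = 1/((1 + 154*(-9/2)) + 1/133133) = 1/((1 - 693) + 1/133133) = 1/(-692 + 1/133133) = 1/(-92128035/133133) = -133133/92128035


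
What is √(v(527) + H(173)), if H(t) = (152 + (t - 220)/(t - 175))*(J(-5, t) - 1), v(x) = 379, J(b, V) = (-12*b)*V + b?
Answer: 2*√455254 ≈ 1349.5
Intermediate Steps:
J(b, V) = b - 12*V*b (J(b, V) = -12*V*b + b = b - 12*V*b)
H(t) = (-6 + 60*t)*(152 + (-220 + t)/(-175 + t)) (H(t) = (152 + (t - 220)/(t - 175))*(-5*(1 - 12*t) - 1) = (152 + (-220 + t)/(-175 + t))*((-5 + 60*t) - 1) = (152 + (-220 + t)/(-175 + t))*(-6 + 60*t) = (-6 + 60*t)*(152 + (-220 + t)/(-175 + t)))
√(v(527) + H(173)) = √(379 + 54*(2980 - 29817*173 + 170*173²)/(-175 + 173)) = √(379 + 54*(2980 - 5158341 + 170*29929)/(-2)) = √(379 + 54*(-½)*(2980 - 5158341 + 5087930)) = √(379 + 54*(-½)*(-67431)) = √(379 + 1820637) = √1821016 = 2*√455254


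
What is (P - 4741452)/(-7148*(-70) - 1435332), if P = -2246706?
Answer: 3494079/467486 ≈ 7.4742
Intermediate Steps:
(P - 4741452)/(-7148*(-70) - 1435332) = (-2246706 - 4741452)/(-7148*(-70) - 1435332) = -6988158/(500360 - 1435332) = -6988158/(-934972) = -6988158*(-1/934972) = 3494079/467486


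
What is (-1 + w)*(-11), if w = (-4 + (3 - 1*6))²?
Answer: -528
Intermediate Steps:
w = 49 (w = (-4 + (3 - 6))² = (-4 - 3)² = (-7)² = 49)
(-1 + w)*(-11) = (-1 + 49)*(-11) = 48*(-11) = -528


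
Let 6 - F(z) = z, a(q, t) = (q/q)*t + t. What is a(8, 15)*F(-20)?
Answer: 780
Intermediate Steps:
a(q, t) = 2*t (a(q, t) = 1*t + t = t + t = 2*t)
F(z) = 6 - z
a(8, 15)*F(-20) = (2*15)*(6 - 1*(-20)) = 30*(6 + 20) = 30*26 = 780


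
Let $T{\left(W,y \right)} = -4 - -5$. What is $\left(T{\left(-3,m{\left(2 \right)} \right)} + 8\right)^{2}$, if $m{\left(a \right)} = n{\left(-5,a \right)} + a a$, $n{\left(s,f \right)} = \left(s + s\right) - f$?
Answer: $81$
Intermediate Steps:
$n{\left(s,f \right)} = - f + 2 s$ ($n{\left(s,f \right)} = 2 s - f = - f + 2 s$)
$m{\left(a \right)} = -10 + a^{2} - a$ ($m{\left(a \right)} = \left(- a + 2 \left(-5\right)\right) + a a = \left(- a - 10\right) + a^{2} = \left(-10 - a\right) + a^{2} = -10 + a^{2} - a$)
$T{\left(W,y \right)} = 1$ ($T{\left(W,y \right)} = -4 + 5 = 1$)
$\left(T{\left(-3,m{\left(2 \right)} \right)} + 8\right)^{2} = \left(1 + 8\right)^{2} = 9^{2} = 81$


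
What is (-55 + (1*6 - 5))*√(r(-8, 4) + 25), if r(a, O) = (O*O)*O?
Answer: -54*√89 ≈ -509.44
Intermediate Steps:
r(a, O) = O³ (r(a, O) = O²*O = O³)
(-55 + (1*6 - 5))*√(r(-8, 4) + 25) = (-55 + (1*6 - 5))*√(4³ + 25) = (-55 + (6 - 5))*√(64 + 25) = (-55 + 1)*√89 = -54*√89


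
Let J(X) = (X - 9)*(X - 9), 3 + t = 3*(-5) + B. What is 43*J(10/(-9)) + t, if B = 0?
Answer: 354625/81 ≈ 4378.1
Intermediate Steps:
t = -18 (t = -3 + (3*(-5) + 0) = -3 + (-15 + 0) = -3 - 15 = -18)
J(X) = (-9 + X)**2 (J(X) = (-9 + X)*(-9 + X) = (-9 + X)**2)
43*J(10/(-9)) + t = 43*(-9 + 10/(-9))**2 - 18 = 43*(-9 + 10*(-1/9))**2 - 18 = 43*(-9 - 10/9)**2 - 18 = 43*(-91/9)**2 - 18 = 43*(8281/81) - 18 = 356083/81 - 18 = 354625/81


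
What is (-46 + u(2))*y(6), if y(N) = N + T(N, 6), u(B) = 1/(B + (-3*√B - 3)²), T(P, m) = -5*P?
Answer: 212376/193 + 432*√2/193 ≈ 1103.6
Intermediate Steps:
T(P, m) = -5*P
u(B) = 1/(B + (-3 - 3*√B)²)
y(N) = -4*N (y(N) = N - 5*N = -4*N)
(-46 + u(2))*y(6) = (-46 + 1/(2 + 9*(1 + √2)²))*(-4*6) = (-46 + 1/(2 + 9*(1 + √2)²))*(-24) = 1104 - 24/(2 + 9*(1 + √2)²)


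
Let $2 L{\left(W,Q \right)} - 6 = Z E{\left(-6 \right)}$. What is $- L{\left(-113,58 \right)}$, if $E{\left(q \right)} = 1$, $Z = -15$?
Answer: $\frac{9}{2} \approx 4.5$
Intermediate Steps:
$L{\left(W,Q \right)} = - \frac{9}{2}$ ($L{\left(W,Q \right)} = 3 + \frac{\left(-15\right) 1}{2} = 3 + \frac{1}{2} \left(-15\right) = 3 - \frac{15}{2} = - \frac{9}{2}$)
$- L{\left(-113,58 \right)} = \left(-1\right) \left(- \frac{9}{2}\right) = \frac{9}{2}$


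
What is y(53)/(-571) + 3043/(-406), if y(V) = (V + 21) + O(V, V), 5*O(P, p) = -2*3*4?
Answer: -8828241/1159130 ≈ -7.6163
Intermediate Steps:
O(P, p) = -24/5 (O(P, p) = (-2*3*4)/5 = (-6*4)/5 = (⅕)*(-24) = -24/5)
y(V) = 81/5 + V (y(V) = (V + 21) - 24/5 = (21 + V) - 24/5 = 81/5 + V)
y(53)/(-571) + 3043/(-406) = (81/5 + 53)/(-571) + 3043/(-406) = (346/5)*(-1/571) + 3043*(-1/406) = -346/2855 - 3043/406 = -8828241/1159130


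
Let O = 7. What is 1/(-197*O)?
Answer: -1/1379 ≈ -0.00072516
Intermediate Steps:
1/(-197*O) = 1/(-197*7) = 1/(-1379) = -1/1379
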